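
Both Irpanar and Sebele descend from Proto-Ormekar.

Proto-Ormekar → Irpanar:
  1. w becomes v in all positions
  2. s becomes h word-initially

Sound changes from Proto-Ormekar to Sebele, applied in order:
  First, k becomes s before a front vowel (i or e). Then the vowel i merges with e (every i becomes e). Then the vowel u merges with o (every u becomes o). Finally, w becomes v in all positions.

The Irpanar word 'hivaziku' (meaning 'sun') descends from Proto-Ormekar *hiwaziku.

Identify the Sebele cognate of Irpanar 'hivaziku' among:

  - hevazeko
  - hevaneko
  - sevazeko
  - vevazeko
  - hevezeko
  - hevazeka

hevazeko

Sebele: *hiwaziku > hewazeku > hewazeko > hevazeko  (by vowel merger, vowel merger, unconditioned shift)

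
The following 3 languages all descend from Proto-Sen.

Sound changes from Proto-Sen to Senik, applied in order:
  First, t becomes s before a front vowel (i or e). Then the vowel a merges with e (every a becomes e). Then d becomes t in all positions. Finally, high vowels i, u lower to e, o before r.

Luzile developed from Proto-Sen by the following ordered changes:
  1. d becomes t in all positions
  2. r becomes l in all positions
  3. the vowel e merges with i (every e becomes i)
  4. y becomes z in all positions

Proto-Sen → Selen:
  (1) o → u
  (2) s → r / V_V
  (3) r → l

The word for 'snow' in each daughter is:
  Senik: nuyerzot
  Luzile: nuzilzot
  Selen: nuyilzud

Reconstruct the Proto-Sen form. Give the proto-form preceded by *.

*nuyirzod

Position 4: Senik has e, Luzile has i, Selen has i. Selen preserves i here (none of its changes turn any other segment into i), so the proto-segment is *i.
Position 8: Senik has t, Luzile has t, Selen has d. Selen preserves d here (none of its changes turn any other segment into d), so the proto-segment is *d.
Position 5: Senik has r, Luzile has l, Selen has l. Senik preserves r here (none of its changes turn any other segment into r), so the proto-segment is *r.
This points to *nuyirzod. Verify forward in each daughter:
Senik: *nuyirzod
  nuyirzod (rule 1 does not apply)
  nuyirzod (rule 2 does not apply)
  nuyirzod → nuyirzot   [unconditioned shift]
  nuyirzot → nuyerzot   [pre-rhotic lowering]
  giving Senik nuyerzot.
Luzile: *nuyirzod > nuyirzot > nuyilzot > nuzilzot  (by unconditioned shift, unconditioned shift, unconditioned shift)
Selen: *nuyirzod > nuyirzud > nuyilzud  (by vowel merger, unconditioned shift)
Only *nuyirzod yields all of Senik nuyerzot, Luzile nuzilzot, Selen nuyilzud.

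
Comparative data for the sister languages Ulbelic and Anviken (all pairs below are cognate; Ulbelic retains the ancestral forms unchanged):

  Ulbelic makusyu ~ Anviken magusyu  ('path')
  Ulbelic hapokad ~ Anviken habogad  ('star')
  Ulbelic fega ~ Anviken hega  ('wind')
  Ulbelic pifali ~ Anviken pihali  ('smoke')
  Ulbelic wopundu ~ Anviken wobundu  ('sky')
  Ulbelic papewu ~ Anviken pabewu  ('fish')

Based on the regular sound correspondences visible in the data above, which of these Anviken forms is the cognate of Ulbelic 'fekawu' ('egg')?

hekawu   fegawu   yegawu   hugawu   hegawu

fega ~ hega — Ulbelic f corresponds to Anviken h word-initially before a front vowel.
hapokad ~ habogad — Ulbelic k corresponds to Anviken g between vowels (before a back vowel).
Applying these to Ulbelic 'fekawu':
  fekawu → hekawu   (f→h word-initially before a front vowel)
  hekawu → hegawu   (k→g between vowels (before a back vowel))
So the Anviken cognate is 'hegawu'.

hegawu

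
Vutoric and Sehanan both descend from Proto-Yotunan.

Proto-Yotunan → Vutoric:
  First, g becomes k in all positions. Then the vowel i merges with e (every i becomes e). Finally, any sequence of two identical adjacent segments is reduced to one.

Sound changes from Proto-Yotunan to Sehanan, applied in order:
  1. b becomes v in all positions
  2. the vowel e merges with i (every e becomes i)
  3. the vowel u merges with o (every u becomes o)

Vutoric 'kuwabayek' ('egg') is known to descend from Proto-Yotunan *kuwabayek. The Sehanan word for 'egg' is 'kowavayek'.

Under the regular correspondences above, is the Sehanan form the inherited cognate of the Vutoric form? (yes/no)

no

Derive the expected Sehanan reflex of *kuwabayek:
Sehanan: *kuwabayek
  kuwabayek → kuwavayek   [unconditioned shift]
  kuwavayek → kuwavayik   [vowel merger]
  kuwavayik → kowavayik   [vowel merger]
  giving Sehanan kowavayik.
The regular Sehanan reflex would be 'kowavayik', but the attested form is 'kowavayek'. The correspondence is irregular, so they are not cognates (the Sehanan form has a different source).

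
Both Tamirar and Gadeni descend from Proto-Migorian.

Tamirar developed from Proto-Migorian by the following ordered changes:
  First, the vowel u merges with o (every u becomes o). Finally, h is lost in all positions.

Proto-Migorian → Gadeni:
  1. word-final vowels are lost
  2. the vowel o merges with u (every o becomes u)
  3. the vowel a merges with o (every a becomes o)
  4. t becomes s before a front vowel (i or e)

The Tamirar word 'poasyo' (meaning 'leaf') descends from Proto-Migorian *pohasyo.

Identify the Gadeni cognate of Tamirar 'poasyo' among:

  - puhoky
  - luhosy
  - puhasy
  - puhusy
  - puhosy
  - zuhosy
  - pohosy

puhosy

Gadeni: *pohasyo > pohasy > puhasy > puhosy  (by apocope, vowel merger, vowel merger)
Only 'puhosy' matches the regular Gadeni development of *pohasyo.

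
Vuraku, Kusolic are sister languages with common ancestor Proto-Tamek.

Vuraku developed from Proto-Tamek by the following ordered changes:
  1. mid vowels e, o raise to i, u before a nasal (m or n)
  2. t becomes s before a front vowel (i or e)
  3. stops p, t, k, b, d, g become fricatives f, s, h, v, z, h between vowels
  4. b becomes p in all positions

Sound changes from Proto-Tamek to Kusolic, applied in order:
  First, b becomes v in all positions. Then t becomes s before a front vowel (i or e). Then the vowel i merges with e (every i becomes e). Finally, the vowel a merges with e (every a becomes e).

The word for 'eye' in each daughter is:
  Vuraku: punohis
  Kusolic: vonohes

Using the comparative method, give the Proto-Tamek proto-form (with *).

*bonohis

Position 1: Vuraku has p, Kusolic has v. Taking the neighbouring segments as reconstructed: Vuraku p could go back to *p or *b; Kusolic v could go back to *b or *v — the one source consistent with every daughter is *b.
Position 6: Vuraku has i, Kusolic has e. Taking the neighbouring segments as reconstructed: Vuraku i can only go back to *i; Kusolic e could go back to *a or *e or *i — the one source consistent with every daughter is *i.
Position 2: Vuraku has u, Kusolic has o. Kusolic preserves o here (none of its changes turn any other segment into o), so the proto-segment is *o.
The remaining positions agree across the daughters. Check the candidate against every language:
Vuraku: start from *bonohis.
  rule 1 (pre-nasal raising): bonohis → bunohis
  rule 2: no change — bunohis
  rule 3: no change — bunohis
  rule 4 (unconditioned shift): bunohis → punohis
  ⇒ Vuraku punohis
Kusolic: start from *bonohis.
  rule 1 (unconditioned shift): bonohis → vonohis
  rule 2: no change — vonohis
  rule 3 (vowel merger): vonohis → vonohes
  rule 4: no change — vonohes
  ⇒ Kusolic vonohes
Only *bonohis yields all of Vuraku punohis, Kusolic vonohes.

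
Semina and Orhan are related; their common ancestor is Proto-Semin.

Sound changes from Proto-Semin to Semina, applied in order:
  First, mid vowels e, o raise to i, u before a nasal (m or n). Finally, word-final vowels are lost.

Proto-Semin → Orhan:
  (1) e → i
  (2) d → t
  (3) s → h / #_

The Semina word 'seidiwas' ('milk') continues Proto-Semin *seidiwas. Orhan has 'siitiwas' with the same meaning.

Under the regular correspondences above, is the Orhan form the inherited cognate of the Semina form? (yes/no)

Derive the expected Orhan reflex of *seidiwas:
Orhan: *seidiwas
  seidiwas → siidiwas   [vowel merger]
  siidiwas → siitiwas   [unconditioned shift]
  siitiwas → hiitiwas   [debuccalisation]
  giving Orhan hiitiwas.
The regular Orhan reflex would be 'hiitiwas', but the attested form is 'siitiwas'. The correspondence is irregular, so they are not cognates (the Orhan form has a different source).

no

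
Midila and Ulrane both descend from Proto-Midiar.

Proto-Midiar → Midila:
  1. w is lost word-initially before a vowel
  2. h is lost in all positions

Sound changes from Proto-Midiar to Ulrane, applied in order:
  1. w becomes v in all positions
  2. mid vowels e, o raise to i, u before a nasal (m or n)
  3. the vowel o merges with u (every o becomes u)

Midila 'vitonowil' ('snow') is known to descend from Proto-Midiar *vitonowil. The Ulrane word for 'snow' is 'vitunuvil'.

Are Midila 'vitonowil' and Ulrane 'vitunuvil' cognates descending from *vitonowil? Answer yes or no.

Derive the expected Ulrane reflex of *vitonowil:
Ulrane: *vitonowil
  vitonowil → vitonovil   [unconditioned shift]
  vitonovil → vitunovil   [pre-nasal raising]
  vitunovil → vitunuvil   [vowel merger]
  giving Ulrane vitunuvil.
Ulrane 'vitunuvil' matches the regular reflex exactly, so the pair is cognate.

yes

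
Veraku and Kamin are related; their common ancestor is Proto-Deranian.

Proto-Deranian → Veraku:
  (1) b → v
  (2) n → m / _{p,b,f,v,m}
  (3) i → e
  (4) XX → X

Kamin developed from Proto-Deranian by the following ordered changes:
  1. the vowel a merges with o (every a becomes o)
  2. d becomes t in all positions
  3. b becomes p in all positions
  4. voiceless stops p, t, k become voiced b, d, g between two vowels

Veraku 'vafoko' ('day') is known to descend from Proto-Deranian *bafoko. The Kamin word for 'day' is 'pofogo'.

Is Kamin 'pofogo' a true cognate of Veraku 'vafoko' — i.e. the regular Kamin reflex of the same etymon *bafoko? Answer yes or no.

Derive the expected Kamin reflex of *bafoko:
Kamin: start from *bafoko.
  rule 1 (vowel merger): bafoko → bofoko
  rule 2: no change — bofoko
  rule 3 (unconditioned shift): bofoko → pofoko
  rule 4 (intervocalic voicing): pofoko → pofogo
  ⇒ Kamin pofogo
Kamin 'pofogo' matches the regular reflex exactly, so the pair is cognate.

yes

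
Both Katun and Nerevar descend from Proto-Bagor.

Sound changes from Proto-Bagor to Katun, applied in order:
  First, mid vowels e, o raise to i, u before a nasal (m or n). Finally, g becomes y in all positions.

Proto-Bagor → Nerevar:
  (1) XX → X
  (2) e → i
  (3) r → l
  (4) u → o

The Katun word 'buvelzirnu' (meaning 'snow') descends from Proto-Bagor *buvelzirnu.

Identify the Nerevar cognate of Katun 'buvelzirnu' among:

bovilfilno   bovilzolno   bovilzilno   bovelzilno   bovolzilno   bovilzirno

Nerevar: *buvelzirnu
  buvelzirnu (rule 1 does not apply)
  buvelzirnu → buvilzirnu   [vowel merger]
  buvilzirnu → buvilzilnu   [unconditioned shift]
  buvilzilnu → bovilzilno   [vowel merger]
  giving Nerevar bovilzilno.
Only 'bovilzilno' matches the regular Nerevar development of *buvelzirnu.

bovilzilno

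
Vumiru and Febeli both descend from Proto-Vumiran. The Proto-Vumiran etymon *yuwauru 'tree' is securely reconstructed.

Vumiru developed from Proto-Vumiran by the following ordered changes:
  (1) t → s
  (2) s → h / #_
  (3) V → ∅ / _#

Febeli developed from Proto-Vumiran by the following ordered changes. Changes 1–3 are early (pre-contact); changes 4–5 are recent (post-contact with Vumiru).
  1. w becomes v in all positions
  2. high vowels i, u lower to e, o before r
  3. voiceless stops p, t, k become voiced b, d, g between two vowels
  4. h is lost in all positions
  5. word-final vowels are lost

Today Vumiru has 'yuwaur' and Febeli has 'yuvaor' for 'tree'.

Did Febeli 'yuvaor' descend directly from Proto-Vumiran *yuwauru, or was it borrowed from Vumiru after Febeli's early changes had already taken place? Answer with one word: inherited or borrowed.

inherited

If inherited, *yuwauru would pass through all of Febeli's changes:
Febeli: *yuwauru > yuvauru > yuvaoru > yuvaor  (by unconditioned shift, pre-rhotic lowering, apocope)
If borrowed from Vumiru 'yuwaur' after the early changes, it would undergo only the recent ones:
  rule 4 (h-loss): no change (yuwaur)
  rule 5 (apocope): no change (yuwaur)
  ⇒ as a loan: yuwaur
Febeli 'yuvaor' matches the inherited outcome exactly, so it is an inherited cognate, not a loan.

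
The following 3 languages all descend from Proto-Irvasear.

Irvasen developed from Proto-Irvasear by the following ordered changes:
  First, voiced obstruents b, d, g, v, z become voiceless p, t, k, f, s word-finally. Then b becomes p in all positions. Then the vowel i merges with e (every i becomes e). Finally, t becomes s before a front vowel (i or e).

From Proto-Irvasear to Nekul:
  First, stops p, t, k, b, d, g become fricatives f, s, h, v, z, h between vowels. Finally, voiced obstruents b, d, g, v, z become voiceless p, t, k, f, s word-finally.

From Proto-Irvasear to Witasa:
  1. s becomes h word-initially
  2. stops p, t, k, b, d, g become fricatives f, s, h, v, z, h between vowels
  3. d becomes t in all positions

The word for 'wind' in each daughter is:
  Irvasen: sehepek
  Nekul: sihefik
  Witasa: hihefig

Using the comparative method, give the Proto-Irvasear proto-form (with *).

*sihepig

Position 1: Irvasen has s, Nekul has s, Witasa has h. Taking the neighbouring segments as reconstructed: Irvasen s could go back to *t or *s; Nekul s can only go back to *s; Witasa h could go back to *s or *h — the one source consistent with every daughter is *s.
Position 6: Irvasen has e, Nekul has i, Witasa has i. Nekul preserves i here (none of its changes turn any other segment into i), so the proto-segment is *i.
This points to *sihepig. Verify forward in each daughter:
Irvasen: *sihepig > sihepik > sehepek  (by final devoicing, vowel merger)
Nekul: *sihepig
  sihepig → sihefig   [intervocalic lenition]
  sihefig → sihefik   [final devoicing]
  giving Nekul sihefik.
Witasa: *sihepig
  sihepig → hihepig   [debuccalisation]
  hihepig → hihefig   [intervocalic lenition]
  hihefig (rule 3 does not apply)
  giving Witasa hihefig.
No other proto-form is consistent with every reflex, so the reconstruction is *sihepig.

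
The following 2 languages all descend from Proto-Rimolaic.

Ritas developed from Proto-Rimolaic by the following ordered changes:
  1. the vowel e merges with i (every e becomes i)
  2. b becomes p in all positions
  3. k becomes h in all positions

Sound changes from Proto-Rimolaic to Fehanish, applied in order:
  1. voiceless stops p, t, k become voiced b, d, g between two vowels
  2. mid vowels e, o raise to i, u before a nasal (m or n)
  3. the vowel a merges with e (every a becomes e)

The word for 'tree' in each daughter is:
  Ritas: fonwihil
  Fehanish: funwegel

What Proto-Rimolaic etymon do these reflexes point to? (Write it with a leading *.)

Position 2: Ritas has o, Fehanish has u. Ritas preserves o here (none of its changes turn any other segment into o), so the proto-segment is *o.
Position 7: Ritas has i, Fehanish has e. Taking the neighbouring segments as reconstructed: Ritas i could go back to *e or *i; Fehanish e could go back to *a or *e — the one source consistent with every daughter is *e.
Verify the candidate proto-form against each daughter:
Ritas: *fonwekel
  fonwekel → fonwikil   [vowel merger]
  fonwikil (rule 2 does not apply)
  fonwikil → fonwihil   [unconditioned shift]
  giving Ritas fonwihil.
Fehanish: *fonwekel
  fonwekel → fonwegel   [intervocalic voicing]
  fonwegel → funwegel   [pre-nasal raising]
  funwegel (rule 3 does not apply)
  giving Fehanish funwegel.
Only *fonwekel yields all of Ritas fonwihil, Fehanish funwegel.

*fonwekel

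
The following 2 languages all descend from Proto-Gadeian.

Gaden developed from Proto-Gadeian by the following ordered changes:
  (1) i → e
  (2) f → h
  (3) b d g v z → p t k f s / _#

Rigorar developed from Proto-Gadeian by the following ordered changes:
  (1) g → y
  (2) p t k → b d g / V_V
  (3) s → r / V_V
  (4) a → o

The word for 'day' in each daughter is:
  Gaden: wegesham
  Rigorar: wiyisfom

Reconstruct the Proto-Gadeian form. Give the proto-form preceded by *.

*wigisfam

Position 6: Gaden has h, Rigorar has f. Rigorar preserves f here (none of its changes turn any other segment into f), so the proto-segment is *f.
Position 3: Gaden has g, Rigorar has y. Gaden preserves g here (none of its changes turn any other segment into g), so the proto-segment is *g.
This points to *wigisfam. Verify forward in each daughter:
Gaden: *wigisfam > wegesfam > wegesham  (by vowel merger, unconditioned shift)
Rigorar: *wigisfam
  wigisfam → wiyisfam   [unconditioned shift]
  wiyisfam (rule 2 does not apply)
  wiyisfam (rule 3 does not apply)
  wiyisfam → wiyisfom   [vowel merger]
  giving Rigorar wiyisfom.
No other proto-form is consistent with every reflex, so the reconstruction is *wigisfam.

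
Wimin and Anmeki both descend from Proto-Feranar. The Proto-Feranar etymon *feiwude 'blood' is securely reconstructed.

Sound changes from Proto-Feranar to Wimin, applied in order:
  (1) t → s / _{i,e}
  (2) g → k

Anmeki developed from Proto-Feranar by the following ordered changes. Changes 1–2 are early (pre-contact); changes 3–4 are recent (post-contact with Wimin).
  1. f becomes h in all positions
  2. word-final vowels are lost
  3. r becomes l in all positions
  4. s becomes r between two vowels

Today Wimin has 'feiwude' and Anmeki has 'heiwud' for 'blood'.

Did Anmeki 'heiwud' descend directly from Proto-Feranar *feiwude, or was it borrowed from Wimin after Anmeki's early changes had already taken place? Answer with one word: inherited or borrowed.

If inherited, *feiwude would pass through all of Anmeki's changes:
Anmeki: *feiwude > heiwude > heiwud  (by unconditioned shift, apocope)
If borrowed from Wimin 'feiwude' after the early changes, it would undergo only the recent ones:
  rule 3 (unconditioned shift): no change (feiwude)
  rule 4 (rhotacism): no change (feiwude)
  ⇒ as a loan: feiwude
Anmeki 'heiwud' matches the inherited outcome exactly, so it is an inherited cognate, not a loan.

inherited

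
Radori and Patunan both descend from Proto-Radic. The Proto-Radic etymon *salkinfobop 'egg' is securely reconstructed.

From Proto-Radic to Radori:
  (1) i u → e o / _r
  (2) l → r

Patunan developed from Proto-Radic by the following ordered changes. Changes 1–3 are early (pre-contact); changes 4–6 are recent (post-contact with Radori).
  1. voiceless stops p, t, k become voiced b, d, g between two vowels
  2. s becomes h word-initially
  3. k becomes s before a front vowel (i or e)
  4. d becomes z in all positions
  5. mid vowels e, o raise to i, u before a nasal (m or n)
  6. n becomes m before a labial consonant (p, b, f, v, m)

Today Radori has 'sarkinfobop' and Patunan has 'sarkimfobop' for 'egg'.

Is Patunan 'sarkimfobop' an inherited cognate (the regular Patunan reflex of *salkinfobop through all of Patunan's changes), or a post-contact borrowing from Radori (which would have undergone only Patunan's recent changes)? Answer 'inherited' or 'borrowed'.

borrowed

If inherited, *salkinfobop would pass through all of Patunan's changes:
Patunan: start from *salkinfobop.
  rule 1: no change — salkinfobop
  rule 2 (debuccalisation): salkinfobop → halkinfobop
  rule 3 (palatalisation): halkinfobop → halsinfobop
  rule 4: no change — halsinfobop
  rule 5: no change — halsinfobop
  rule 6 (nasal place assimilation): halsinfobop → halsimfobop
  ⇒ Patunan halsimfobop
If borrowed from Radori 'sarkinfobop' after the early changes, it would undergo only the recent ones:
  rule 4 (unconditioned shift): no change (sarkinfobop)
  rule 5 (pre-nasal raising): no change (sarkinfobop)
  rule 6 (nasal place assimilation): sarkinfobop → sarkimfobop
  ⇒ as a loan: sarkimfobop
Patunan 'sarkimfobop' matches the loan outcome 'sarkimfobop', not the inherited 'halsimfobop' — it skipped the early Patunan changes, so it was borrowed from Radori.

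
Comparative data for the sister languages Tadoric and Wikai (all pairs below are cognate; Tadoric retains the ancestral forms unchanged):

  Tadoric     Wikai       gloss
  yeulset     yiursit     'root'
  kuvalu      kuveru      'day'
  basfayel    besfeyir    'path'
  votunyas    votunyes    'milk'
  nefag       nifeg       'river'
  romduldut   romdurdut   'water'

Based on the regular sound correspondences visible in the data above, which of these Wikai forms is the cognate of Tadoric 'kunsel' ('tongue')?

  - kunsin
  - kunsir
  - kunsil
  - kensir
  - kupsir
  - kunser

kunsir

yeulset ~ yiursit, basfayel ~ besfeyir — Tadoric e corresponds to Wikai i after a consonant, before a consonant other than r, m, n, p, b, f, v.
basfayel ~ besfeyir — Tadoric l corresponds to Wikai r word-finally.
Applying these to Tadoric 'kunsel':
  kunsel → kunsil   (e→i after a consonant, before a consonant other than r, m, n, p, b, f, v)
  kunsil → kunsir   (l→r word-finally)
So the Wikai cognate is 'kunsir'.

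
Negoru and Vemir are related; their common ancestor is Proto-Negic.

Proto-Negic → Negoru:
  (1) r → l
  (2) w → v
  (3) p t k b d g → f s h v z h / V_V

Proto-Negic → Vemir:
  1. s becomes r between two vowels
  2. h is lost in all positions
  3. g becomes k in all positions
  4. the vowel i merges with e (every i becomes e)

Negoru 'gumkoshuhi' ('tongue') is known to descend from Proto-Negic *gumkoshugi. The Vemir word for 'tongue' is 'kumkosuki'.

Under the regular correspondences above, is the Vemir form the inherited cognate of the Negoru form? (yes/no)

no

Derive the expected Vemir reflex of *gumkoshugi:
Vemir: start from *gumkoshugi.
  rule 1: no change — gumkoshugi
  rule 2 (h-loss): gumkoshugi → gumkosugi
  rule 3 (unconditioned shift): gumkosugi → kumkosuki
  rule 4 (vowel merger): kumkosuki → kumkosuke
  ⇒ Vemir kumkosuke
The regular Vemir reflex would be 'kumkosuke', but the attested form is 'kumkosuki'. The correspondence is irregular, so they are not cognates (the Vemir form has a different source).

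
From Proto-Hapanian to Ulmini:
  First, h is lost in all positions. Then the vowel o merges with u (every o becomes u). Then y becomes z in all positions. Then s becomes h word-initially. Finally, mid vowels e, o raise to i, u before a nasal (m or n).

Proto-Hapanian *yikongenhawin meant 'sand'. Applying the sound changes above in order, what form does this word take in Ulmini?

zikunginawin

Ulmini: *yikongenhawin
  yikongenhawin → yikongenawin   [h-loss]
  yikongenawin → yikungenawin   [vowel merger]
  yikungenawin → zikungenawin   [unconditioned shift]
  zikungenawin (rule 4 does not apply)
  zikungenawin → zikunginawin   [pre-nasal raising]
  giving Ulmini zikunginawin.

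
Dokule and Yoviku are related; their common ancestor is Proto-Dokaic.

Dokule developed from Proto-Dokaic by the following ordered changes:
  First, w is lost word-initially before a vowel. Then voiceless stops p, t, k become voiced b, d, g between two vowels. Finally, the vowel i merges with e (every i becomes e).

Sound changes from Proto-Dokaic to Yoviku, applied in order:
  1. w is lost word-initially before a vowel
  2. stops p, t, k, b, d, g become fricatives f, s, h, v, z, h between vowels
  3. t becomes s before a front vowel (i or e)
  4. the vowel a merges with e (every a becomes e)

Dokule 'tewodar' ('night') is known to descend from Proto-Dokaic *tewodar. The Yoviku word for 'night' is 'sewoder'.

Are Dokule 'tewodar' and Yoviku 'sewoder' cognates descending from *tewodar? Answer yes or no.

Derive the expected Yoviku reflex of *tewodar:
Yoviku: start from *tewodar.
  rule 1: no change — tewodar
  rule 2 (intervocalic lenition): tewodar → tewozar
  rule 3 (palatalisation): tewozar → sewozar
  rule 4 (vowel merger): sewozar → sewozer
  ⇒ Yoviku sewozer
The regular Yoviku reflex would be 'sewozer', but the attested form is 'sewoder'. The correspondence is irregular, so they are not cognates (the Yoviku form has a different source).

no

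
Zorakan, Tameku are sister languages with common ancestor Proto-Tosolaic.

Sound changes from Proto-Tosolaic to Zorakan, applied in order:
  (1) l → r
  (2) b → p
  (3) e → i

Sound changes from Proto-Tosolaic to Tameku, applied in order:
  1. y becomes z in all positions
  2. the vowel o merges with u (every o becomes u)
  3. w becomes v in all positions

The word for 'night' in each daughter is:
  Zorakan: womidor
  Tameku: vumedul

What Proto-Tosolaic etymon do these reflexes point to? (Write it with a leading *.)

*womedol

Position 6: Zorakan has o, Tameku has u. Zorakan preserves o here (none of its changes turn any other segment into o), so the proto-segment is *o.
Position 1: Zorakan has w, Tameku has v. Zorakan preserves w here (none of its changes turn any other segment into w), so the proto-segment is *w.
Position 4: Zorakan has i, Tameku has e. Tameku preserves e here (none of its changes turn any other segment into e), so the proto-segment is *e.
Continuing position by position gives *womedol; check it forward:
Zorakan: *womedol > womedor > womidor  (by unconditioned shift, vowel merger)
Tameku: *womedol > wumedul > vumedul  (by vowel merger, unconditioned shift)
No other proto-form is consistent with every reflex, so the reconstruction is *womedol.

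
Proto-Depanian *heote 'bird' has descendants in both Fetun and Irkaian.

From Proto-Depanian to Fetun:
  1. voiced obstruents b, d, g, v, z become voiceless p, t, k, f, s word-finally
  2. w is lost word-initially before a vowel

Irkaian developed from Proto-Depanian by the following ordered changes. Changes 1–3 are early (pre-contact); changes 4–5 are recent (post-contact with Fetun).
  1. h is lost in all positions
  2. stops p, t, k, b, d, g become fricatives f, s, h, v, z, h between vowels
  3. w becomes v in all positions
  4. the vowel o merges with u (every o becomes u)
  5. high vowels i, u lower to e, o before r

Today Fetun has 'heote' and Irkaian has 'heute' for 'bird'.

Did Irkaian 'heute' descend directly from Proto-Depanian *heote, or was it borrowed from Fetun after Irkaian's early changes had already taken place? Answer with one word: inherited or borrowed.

If inherited, *heote would pass through all of Irkaian's changes:
Irkaian: start from *heote.
  rule 1 (h-loss): heote → eote
  rule 2 (intervocalic lenition): eote → eose
  rule 3: no change — eose
  rule 4 (vowel merger): eose → euse
  rule 5: no change — euse
  ⇒ Irkaian euse
If borrowed from Fetun 'heote' after the early changes, it would undergo only the recent ones:
  rule 4 (vowel merger): heote → heute
  rule 5 (pre-rhotic lowering): no change (heute)
  ⇒ as a loan: heute
Irkaian 'heute' matches the loan outcome 'heute', not the inherited 'euse' — it skipped the early Irkaian changes, so it was borrowed from Fetun.

borrowed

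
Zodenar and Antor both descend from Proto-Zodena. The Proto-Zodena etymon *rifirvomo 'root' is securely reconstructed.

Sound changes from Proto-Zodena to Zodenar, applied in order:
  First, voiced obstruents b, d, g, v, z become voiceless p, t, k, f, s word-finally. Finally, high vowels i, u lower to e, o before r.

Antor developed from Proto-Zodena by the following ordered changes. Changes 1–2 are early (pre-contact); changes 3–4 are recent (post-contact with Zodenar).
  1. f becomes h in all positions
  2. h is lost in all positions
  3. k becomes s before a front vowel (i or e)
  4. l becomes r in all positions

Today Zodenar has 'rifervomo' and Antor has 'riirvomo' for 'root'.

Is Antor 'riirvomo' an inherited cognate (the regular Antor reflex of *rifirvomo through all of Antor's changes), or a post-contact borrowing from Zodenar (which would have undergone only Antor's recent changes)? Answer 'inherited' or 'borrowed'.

If inherited, *rifirvomo would pass through all of Antor's changes:
Antor: start from *rifirvomo.
  rule 1 (unconditioned shift): rifirvomo → rihirvomo
  rule 2 (h-loss): rihirvomo → riirvomo
  rule 3: no change — riirvomo
  rule 4: no change — riirvomo
  ⇒ Antor riirvomo
If borrowed from Zodenar 'rifervomo' after the early changes, it would undergo only the recent ones:
  rule 3 (palatalisation): no change (rifervomo)
  rule 4 (unconditioned shift): no change (rifervomo)
  ⇒ as a loan: rifervomo
Antor 'riirvomo' matches the inherited outcome exactly, so it is an inherited cognate, not a loan.

inherited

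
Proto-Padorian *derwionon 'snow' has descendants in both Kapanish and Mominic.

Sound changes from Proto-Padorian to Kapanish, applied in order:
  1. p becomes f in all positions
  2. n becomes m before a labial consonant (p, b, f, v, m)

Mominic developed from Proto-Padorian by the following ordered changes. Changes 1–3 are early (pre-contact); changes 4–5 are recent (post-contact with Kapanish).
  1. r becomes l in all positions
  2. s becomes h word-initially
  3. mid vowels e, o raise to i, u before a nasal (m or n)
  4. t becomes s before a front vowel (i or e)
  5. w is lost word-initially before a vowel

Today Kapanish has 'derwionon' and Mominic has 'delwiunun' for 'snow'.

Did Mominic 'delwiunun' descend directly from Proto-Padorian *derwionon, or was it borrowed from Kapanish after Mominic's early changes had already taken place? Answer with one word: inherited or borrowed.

inherited

If inherited, *derwionon would pass through all of Mominic's changes:
Mominic: start from *derwionon.
  rule 1 (unconditioned shift): derwionon → delwionon
  rule 2: no change — delwionon
  rule 3 (pre-nasal raising): delwionon → delwiunun
  rule 4: no change — delwiunun
  rule 5: no change — delwiunun
  ⇒ Mominic delwiunun
If borrowed from Kapanish 'derwionon' after the early changes, it would undergo only the recent ones:
  rule 4 (palatalisation): no change (derwionon)
  rule 5 (glide loss): no change (derwionon)
  ⇒ as a loan: derwionon
Mominic 'delwiunun' matches the inherited outcome exactly, so it is an inherited cognate, not a loan.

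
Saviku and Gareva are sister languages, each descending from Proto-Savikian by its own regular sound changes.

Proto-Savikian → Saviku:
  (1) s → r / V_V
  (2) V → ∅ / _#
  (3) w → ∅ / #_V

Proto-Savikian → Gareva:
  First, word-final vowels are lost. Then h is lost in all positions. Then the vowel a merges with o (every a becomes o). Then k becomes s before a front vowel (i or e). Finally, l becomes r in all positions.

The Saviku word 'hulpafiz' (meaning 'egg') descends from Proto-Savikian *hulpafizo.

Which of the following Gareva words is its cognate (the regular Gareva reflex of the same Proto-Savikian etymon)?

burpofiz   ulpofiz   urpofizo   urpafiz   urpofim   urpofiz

urpofiz

Gareva: *hulpafizo
  hulpafizo → hulpafiz   [apocope]
  hulpafiz → ulpafiz   [h-loss]
  ulpafiz → ulpofiz   [vowel merger]
  ulpofiz (rule 4 does not apply)
  ulpofiz → urpofiz   [unconditioned shift]
  giving Gareva urpofiz.
Among the options, 'urpofiz' alone shows every Gareva change applied in order.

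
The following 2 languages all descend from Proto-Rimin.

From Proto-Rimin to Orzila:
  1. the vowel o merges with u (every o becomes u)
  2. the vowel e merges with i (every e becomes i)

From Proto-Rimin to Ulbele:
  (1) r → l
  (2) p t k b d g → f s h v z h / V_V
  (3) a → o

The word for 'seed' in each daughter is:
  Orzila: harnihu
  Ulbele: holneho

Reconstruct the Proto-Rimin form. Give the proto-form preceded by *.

*harneho

Position 7: Orzila has u, Ulbele has o. Taking the neighbouring segments as reconstructed: Orzila u could go back to *o or *u; Ulbele o could go back to *a or *o — the one source consistent with every daughter is *o.
Position 2: Orzila has a, Ulbele has o. Orzila preserves a here (none of its changes turn any other segment into a), so the proto-segment is *a.
Verify the candidate proto-form against each daughter:
Orzila: *harneho
  harneho → harnehu   [vowel merger]
  harnehu → harnihu   [vowel merger]
  giving Orzila harnihu.
Ulbele: *harneho > halneho > holneho  (by unconditioned shift, vowel merger)
Only *harneho yields all of Orzila harnihu, Ulbele holneho.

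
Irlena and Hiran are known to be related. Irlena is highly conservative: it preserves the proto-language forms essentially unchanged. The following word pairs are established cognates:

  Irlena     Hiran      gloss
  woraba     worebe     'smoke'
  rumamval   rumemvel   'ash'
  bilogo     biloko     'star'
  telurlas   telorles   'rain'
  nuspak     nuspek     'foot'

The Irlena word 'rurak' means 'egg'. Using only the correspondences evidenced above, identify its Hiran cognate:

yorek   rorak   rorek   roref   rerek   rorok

telurlas ~ telorles — Irlena u corresponds to Hiran o after a consonant, before r.
rumamval ~ rumemvel, telurlas ~ telorles — Irlena a corresponds to Hiran e after a consonant, before a consonant other than r, m, n, p, b, f, v.
Applying these to Irlena 'rurak':
  rurak → rorak   (u→o after a consonant, before r)
  rorak → rorek   (a→e after a consonant, before a consonant other than r, m, n, p, b, f, v)
So the Hiran cognate is 'rorek'.

rorek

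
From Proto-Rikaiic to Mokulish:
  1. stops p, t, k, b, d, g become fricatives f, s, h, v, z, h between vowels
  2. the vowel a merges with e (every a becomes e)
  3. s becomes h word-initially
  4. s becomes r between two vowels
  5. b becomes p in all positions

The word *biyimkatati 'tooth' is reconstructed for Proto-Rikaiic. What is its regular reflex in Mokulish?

piyimkereri

Mokulish: *biyimkatati > biyimkasasi > biyimkesesi > biyimkereri > piyimkereri  (by intervocalic lenition, vowel merger, rhotacism, unconditioned shift)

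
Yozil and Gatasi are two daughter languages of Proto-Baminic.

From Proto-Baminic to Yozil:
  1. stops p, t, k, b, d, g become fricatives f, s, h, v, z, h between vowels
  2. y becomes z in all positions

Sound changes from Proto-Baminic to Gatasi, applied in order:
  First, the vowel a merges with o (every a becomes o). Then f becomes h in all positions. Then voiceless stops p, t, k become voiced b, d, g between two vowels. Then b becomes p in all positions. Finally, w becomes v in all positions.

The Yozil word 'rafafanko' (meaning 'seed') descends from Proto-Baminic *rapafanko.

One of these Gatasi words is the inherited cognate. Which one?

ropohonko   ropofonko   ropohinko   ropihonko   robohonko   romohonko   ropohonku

ropohonko

Gatasi: start from *rapafanko.
  rule 1 (vowel merger): rapafanko → ropofonko
  rule 2 (unconditioned shift): ropofonko → ropohonko
  rule 3 (intervocalic voicing): ropohonko → robohonko
  rule 4 (unconditioned shift): robohonko → ropohonko
  rule 5: no change — ropohonko
  ⇒ Gatasi ropohonko
Among the options, 'ropohonko' alone shows every Gatasi change applied in order.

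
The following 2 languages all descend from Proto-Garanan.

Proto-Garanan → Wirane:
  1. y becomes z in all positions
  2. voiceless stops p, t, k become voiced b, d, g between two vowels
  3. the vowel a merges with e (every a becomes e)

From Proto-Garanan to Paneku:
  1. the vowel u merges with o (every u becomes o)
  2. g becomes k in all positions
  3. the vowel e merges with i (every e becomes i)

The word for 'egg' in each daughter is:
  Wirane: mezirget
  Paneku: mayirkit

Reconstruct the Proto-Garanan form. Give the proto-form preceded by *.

Position 3: Wirane has z, Paneku has y. Paneku preserves y here (none of its changes turn any other segment into y), so the proto-segment is *y.
Position 6: Wirane has g, Paneku has k. Taking the neighbouring segments as reconstructed: Wirane g can only go back to *g; Paneku k could go back to *k or *g — the one source consistent with every daughter is *g.
Position 7: Wirane has e, Paneku has i. Taking the neighbouring segments as reconstructed: Wirane e could go back to *a or *e; Paneku i could go back to *e or *i — the one source consistent with every daughter is *e.
This points to *mayirget. Verify forward in each daughter:
Wirane: start from *mayirget.
  rule 1 (unconditioned shift): mayirget → mazirget
  rule 2: no change — mazirget
  rule 3 (vowel merger): mazirget → mezirget
  ⇒ Wirane mezirget
Paneku: *mayirget > mayirket > mayirkit  (by unconditioned shift, vowel merger)
No other proto-form is consistent with every reflex, so the reconstruction is *mayirget.

*mayirget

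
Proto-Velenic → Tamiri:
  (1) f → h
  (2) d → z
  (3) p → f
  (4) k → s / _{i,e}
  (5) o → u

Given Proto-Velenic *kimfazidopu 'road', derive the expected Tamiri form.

Tamiri: *kimfazidopu
  kimfazidopu → kimhazidopu   [unconditioned shift]
  kimhazidopu → kimhazizopu   [unconditioned shift]
  kimhazizopu → kimhazizofu   [unconditioned shift]
  kimhazizofu → simhazizofu   [palatalisation]
  simhazizofu → simhazizufu   [vowel merger]
  giving Tamiri simhazizufu.

simhazizufu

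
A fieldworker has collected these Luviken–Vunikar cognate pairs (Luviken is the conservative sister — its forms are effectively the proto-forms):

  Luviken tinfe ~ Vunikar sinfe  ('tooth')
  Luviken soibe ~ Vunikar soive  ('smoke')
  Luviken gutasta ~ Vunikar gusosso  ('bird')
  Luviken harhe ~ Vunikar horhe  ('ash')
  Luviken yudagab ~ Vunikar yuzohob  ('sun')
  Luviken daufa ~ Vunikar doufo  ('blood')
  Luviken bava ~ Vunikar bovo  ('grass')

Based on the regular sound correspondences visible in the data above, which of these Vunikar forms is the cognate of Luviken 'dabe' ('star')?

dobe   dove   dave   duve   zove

dove

yudagab ~ yuzohob — Luviken a corresponds to Vunikar o after a consonant, before a labial obstruent.
soibe ~ soive — Luviken b corresponds to Vunikar v between vowels (before a front vowel).
Applying these to Luviken 'dabe':
  dabe → dobe   (a→o after a consonant, before a labial obstruent)
  dobe → dove   (b→v between vowels (before a front vowel))
So the Vunikar cognate is 'dove'.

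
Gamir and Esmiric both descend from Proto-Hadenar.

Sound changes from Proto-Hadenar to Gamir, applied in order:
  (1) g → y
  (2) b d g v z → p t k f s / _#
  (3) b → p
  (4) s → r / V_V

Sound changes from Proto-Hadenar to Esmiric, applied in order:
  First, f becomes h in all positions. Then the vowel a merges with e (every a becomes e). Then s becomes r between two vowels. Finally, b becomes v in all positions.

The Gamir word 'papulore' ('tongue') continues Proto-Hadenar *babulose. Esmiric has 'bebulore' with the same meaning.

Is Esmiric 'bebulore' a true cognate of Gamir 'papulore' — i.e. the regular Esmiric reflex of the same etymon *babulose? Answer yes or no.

Derive the expected Esmiric reflex of *babulose:
Esmiric: start from *babulose.
  rule 1: no change — babulose
  rule 2 (vowel merger): babulose → bebulose
  rule 3 (rhotacism): bebulose → bebulore
  rule 4 (unconditioned shift): bebulore → vevulore
  ⇒ Esmiric vevulore
The regular Esmiric reflex would be 'vevulore', but the attested form is 'bebulore'. The correspondence is irregular, so they are not cognates (the Esmiric form has a different source).

no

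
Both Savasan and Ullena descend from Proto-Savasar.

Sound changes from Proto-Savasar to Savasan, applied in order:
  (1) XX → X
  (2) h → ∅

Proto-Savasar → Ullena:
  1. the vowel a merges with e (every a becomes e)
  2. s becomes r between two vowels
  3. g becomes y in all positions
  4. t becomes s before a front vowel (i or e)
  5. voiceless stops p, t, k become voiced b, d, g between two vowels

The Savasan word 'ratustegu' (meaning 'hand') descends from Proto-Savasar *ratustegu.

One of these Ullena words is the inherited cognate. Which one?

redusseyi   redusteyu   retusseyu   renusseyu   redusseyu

redusseyu

Ullena: *ratustegu
  ratustegu → retustegu   [vowel merger]
  retustegu (rule 2 does not apply)
  retustegu → retusteyu   [unconditioned shift]
  retusteyu → retusseyu   [palatalisation]
  retusseyu → redusseyu   [intervocalic voicing]
  giving Ullena redusseyu.
Among the options, 'redusseyu' alone shows every Ullena change applied in order.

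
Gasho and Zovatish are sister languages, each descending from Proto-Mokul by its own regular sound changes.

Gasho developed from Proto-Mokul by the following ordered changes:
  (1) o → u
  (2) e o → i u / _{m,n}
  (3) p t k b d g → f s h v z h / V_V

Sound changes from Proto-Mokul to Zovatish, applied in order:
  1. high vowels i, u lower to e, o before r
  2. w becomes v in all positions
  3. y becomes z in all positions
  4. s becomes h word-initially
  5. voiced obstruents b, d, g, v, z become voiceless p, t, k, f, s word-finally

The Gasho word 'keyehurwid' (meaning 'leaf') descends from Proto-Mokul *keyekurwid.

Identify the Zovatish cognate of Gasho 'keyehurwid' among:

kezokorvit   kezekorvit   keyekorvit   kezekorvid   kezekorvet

Zovatish: *keyekurwid
  keyekurwid → keyekorwid   [pre-rhotic lowering]
  keyekorwid → keyekorvid   [unconditioned shift]
  keyekorvid → kezekorvid   [unconditioned shift]
  kezekorvid (rule 4 does not apply)
  kezekorvid → kezekorvit   [final devoicing]
  giving Zovatish kezekorvit.
The other candidates each miss or misapply at least one Zovatish change.

kezekorvit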